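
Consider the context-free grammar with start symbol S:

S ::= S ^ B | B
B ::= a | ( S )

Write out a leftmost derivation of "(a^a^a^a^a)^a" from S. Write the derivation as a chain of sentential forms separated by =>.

S => S^B => B^B => (S)^B => (S^B)^B => (S^B^B)^B => (S^B^B^B)^B => (S^B^B^B^B)^B => (B^B^B^B^B)^B => (a^B^B^B^B)^B => (a^a^B^B^B)^B => (a^a^a^B^B)^B => (a^a^a^a^B)^B => (a^a^a^a^a)^B => (a^a^a^a^a)^a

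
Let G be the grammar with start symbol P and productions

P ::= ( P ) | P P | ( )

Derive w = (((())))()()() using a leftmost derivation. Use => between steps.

P => PP => PPP => PPPP => (P)PPP => ((P))PPP => (((P)))PPP => (((())))PPP => (((())))()PP => (((())))()()P => (((())))()()()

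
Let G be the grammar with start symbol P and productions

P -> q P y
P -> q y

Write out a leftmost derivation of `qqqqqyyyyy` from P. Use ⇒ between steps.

P⇒qPy⇒qqPyy⇒qqqPyyy⇒qqqqPyyyy⇒qqqqqyyyyy

P ⇒ qPy   [P -> q P y]
qPy ⇒ qqPyy   [P -> q P y]
qqPyy ⇒ qqqPyyy   [P -> q P y]
qqqPyyy ⇒ qqqqPyyyy   [P -> q P y]
qqqqPyyyy ⇒ qqqqqyyyyy   [P -> q y]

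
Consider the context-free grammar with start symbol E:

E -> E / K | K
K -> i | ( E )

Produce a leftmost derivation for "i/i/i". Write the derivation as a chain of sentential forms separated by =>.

E => E/K   [E -> E / K]
E/K => E/K/K   [E -> E / K]
E/K/K => K/K/K   [E -> K]
K/K/K => i/K/K   [K -> i]
i/K/K => i/i/K   [K -> i]
i/i/K => i/i/i   [K -> i]

E=>E/K=>E/K/K=>K/K/K=>i/K/K=>i/i/K=>i/i/i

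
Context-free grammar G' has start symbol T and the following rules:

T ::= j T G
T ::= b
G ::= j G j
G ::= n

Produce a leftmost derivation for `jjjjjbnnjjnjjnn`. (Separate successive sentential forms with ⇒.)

T ⇒ jTG ⇒ jjTGG ⇒ jjjTGGG ⇒ jjjjTGGGG ⇒ jjjjjTGGGGG ⇒ jjjjjbGGGGG ⇒ jjjjjbnGGGG ⇒ jjjjjbnnGGG ⇒ jjjjjbnnjGjGG ⇒ jjjjjbnnjjGjjGG ⇒ jjjjjbnnjjnjjGG ⇒ jjjjjbnnjjnjjnG ⇒ jjjjjbnnjjnjjnn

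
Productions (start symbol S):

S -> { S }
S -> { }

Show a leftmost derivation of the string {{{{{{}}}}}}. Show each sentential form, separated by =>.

S => {S} => {{S}} => {{{S}}} => {{{{S}}}} => {{{{{S}}}}} => {{{{{{}}}}}}

S => {S}   [S -> { S }]
{S} => {{S}}   [S -> { S }]
{{S}} => {{{S}}}   [S -> { S }]
{{{S}}} => {{{{S}}}}   [S -> { S }]
{{{{S}}}} => {{{{{S}}}}}   [S -> { S }]
{{{{{S}}}}} => {{{{{{}}}}}}   [S -> { }]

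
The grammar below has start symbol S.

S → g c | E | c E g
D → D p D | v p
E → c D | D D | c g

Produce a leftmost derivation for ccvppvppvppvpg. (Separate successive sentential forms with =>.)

S => cEg   [S → c E g]
cEg => ccDg   [E → c D]
ccDg => ccDpDg   [D → D p D]
ccDpDg => ccDpDpDg   [D → D p D]
ccDpDpDg => ccvppDpDg   [D → v p]
ccvppDpDg => ccvppDpDpDg   [D → D p D]
ccvppDpDpDg => ccvppvppDpDg   [D → v p]
ccvppvppDpDg => ccvppvppvppDg   [D → v p]
ccvppvppvppDg => ccvppvppvppvpg   [D → v p]

S => cEg => ccDg => ccDpDg => ccDpDpDg => ccvppDpDg => ccvppDpDpDg => ccvppvppDpDg => ccvppvppvppDg => ccvppvppvppvpg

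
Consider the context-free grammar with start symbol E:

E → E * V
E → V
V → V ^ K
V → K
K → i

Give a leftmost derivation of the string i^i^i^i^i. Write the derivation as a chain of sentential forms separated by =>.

E => V   [E → V]
V => V^K   [V → V ^ K]
V^K => V^K^K   [V → V ^ K]
V^K^K => V^K^K^K   [V → V ^ K]
V^K^K^K => V^K^K^K^K   [V → V ^ K]
V^K^K^K^K => K^K^K^K^K   [V → K]
K^K^K^K^K => i^K^K^K^K   [K → i]
i^K^K^K^K => i^i^K^K^K   [K → i]
i^i^K^K^K => i^i^i^K^K   [K → i]
i^i^i^K^K => i^i^i^i^K   [K → i]
i^i^i^i^K => i^i^i^i^i   [K → i]

E=>V=>V^K=>V^K^K=>V^K^K^K=>V^K^K^K^K=>K^K^K^K^K=>i^K^K^K^K=>i^i^K^K^K=>i^i^i^K^K=>i^i^i^i^K=>i^i^i^i^i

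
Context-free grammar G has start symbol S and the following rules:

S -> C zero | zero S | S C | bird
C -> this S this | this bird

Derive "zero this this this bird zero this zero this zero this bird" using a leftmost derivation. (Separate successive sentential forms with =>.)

S => S C   [S -> S C]
S C => zero S C   [S -> zero S]
zero S C => zero C zero C   [S -> C zero]
zero C zero C => zero this S this zero C   [C -> this S this]
zero this S this zero C => zero this C zero this zero C   [S -> C zero]
zero this C zero this zero C => zero this this S this zero this zero C   [C -> this S this]
zero this this S this zero this zero C => zero this this C zero this zero this zero C   [S -> C zero]
zero this this C zero this zero this zero C => zero this this this bird zero this zero this zero C   [C -> this bird]
zero this this this bird zero this zero this zero C => zero this this this bird zero this zero this zero this bird   [C -> this bird]

S => S C => zero S C => zero C zero C => zero this S this zero C => zero this C zero this zero C => zero this this S this zero this zero C => zero this this C zero this zero this zero C => zero this this this bird zero this zero this zero C => zero this this this bird zero this zero this zero this bird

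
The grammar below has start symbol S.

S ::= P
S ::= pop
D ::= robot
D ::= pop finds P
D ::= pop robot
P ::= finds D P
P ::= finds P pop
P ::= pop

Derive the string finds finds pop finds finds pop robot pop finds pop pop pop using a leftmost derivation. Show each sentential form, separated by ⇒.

S ⇒ P   [S ::= P]
P ⇒ finds P pop   [P ::= finds P pop]
finds P pop ⇒ finds finds D P pop   [P ::= finds D P]
finds finds D P pop ⇒ finds finds pop finds P P pop   [D ::= pop finds P]
finds finds pop finds P P pop ⇒ finds finds pop finds finds D P P pop   [P ::= finds D P]
finds finds pop finds finds D P P pop ⇒ finds finds pop finds finds pop robot P P pop   [D ::= pop robot]
finds finds pop finds finds pop robot P P pop ⇒ finds finds pop finds finds pop robot pop P pop   [P ::= pop]
finds finds pop finds finds pop robot pop P pop ⇒ finds finds pop finds finds pop robot pop finds P pop pop   [P ::= finds P pop]
finds finds pop finds finds pop robot pop finds P pop pop ⇒ finds finds pop finds finds pop robot pop finds pop pop pop   [P ::= pop]

S ⇒ P ⇒ finds P pop ⇒ finds finds D P pop ⇒ finds finds pop finds P P pop ⇒ finds finds pop finds finds D P P pop ⇒ finds finds pop finds finds pop robot P P pop ⇒ finds finds pop finds finds pop robot pop P pop ⇒ finds finds pop finds finds pop robot pop finds P pop pop ⇒ finds finds pop finds finds pop robot pop finds pop pop pop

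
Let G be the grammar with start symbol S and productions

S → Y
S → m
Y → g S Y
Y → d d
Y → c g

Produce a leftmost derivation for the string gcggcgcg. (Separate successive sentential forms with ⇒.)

S ⇒ Y   [S → Y]
Y ⇒ gSY   [Y → g S Y]
gSY ⇒ gYY   [S → Y]
gYY ⇒ gcgY   [Y → c g]
gcgY ⇒ gcggSY   [Y → g S Y]
gcggSY ⇒ gcggYY   [S → Y]
gcggYY ⇒ gcggcgY   [Y → c g]
gcggcgY ⇒ gcggcgcg   [Y → c g]

S⇒Y⇒gSY⇒gYY⇒gcgY⇒gcggSY⇒gcggYY⇒gcggcgY⇒gcggcgcg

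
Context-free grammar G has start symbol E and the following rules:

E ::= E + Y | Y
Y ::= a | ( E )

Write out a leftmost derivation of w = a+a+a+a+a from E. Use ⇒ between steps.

E⇒E+Y⇒E+Y+Y⇒E+Y+Y+Y⇒E+Y+Y+Y+Y⇒Y+Y+Y+Y+Y⇒a+Y+Y+Y+Y⇒a+a+Y+Y+Y⇒a+a+a+Y+Y⇒a+a+a+a+Y⇒a+a+a+a+a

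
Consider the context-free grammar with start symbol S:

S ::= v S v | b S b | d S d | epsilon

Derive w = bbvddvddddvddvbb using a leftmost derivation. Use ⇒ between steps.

S ⇒ bSb ⇒ bbSbb ⇒ bbvSvbb ⇒ bbvdSdvbb ⇒ bbvddSddvbb ⇒ bbvddvSvddvbb ⇒ bbvddvdSdvddvbb ⇒ bbvddvddSddvddvbb ⇒ bbvddvddddvddvbb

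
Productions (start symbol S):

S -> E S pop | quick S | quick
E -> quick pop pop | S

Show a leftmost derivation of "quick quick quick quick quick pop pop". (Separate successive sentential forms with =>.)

S => quick S   [S -> quick S]
quick S => quick E S pop   [S -> E S pop]
quick E S pop => quick S S pop   [E -> S]
quick S S pop => quick quick S pop   [S -> quick]
quick quick S pop => quick quick E S pop pop   [S -> E S pop]
quick quick E S pop pop => quick quick S S pop pop   [E -> S]
quick quick S S pop pop => quick quick quick S pop pop   [S -> quick]
quick quick quick S pop pop => quick quick quick quick S pop pop   [S -> quick S]
quick quick quick quick S pop pop => quick quick quick quick quick pop pop   [S -> quick]

S => quick S => quick E S pop => quick S S pop => quick quick S pop => quick quick E S pop pop => quick quick S S pop pop => quick quick quick S pop pop => quick quick quick quick S pop pop => quick quick quick quick quick pop pop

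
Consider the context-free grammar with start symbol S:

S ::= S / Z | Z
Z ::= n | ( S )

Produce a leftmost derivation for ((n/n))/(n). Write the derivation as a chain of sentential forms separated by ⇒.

S ⇒ S/Z ⇒ Z/Z ⇒ (S)/Z ⇒ (Z)/Z ⇒ ((S))/Z ⇒ ((S/Z))/Z ⇒ ((Z/Z))/Z ⇒ ((n/Z))/Z ⇒ ((n/n))/Z ⇒ ((n/n))/(S) ⇒ ((n/n))/(Z) ⇒ ((n/n))/(n)

S ⇒ S/Z   [S ::= S / Z]
S/Z ⇒ Z/Z   [S ::= Z]
Z/Z ⇒ (S)/Z   [Z ::= ( S )]
(S)/Z ⇒ (Z)/Z   [S ::= Z]
(Z)/Z ⇒ ((S))/Z   [Z ::= ( S )]
((S))/Z ⇒ ((S/Z))/Z   [S ::= S / Z]
((S/Z))/Z ⇒ ((Z/Z))/Z   [S ::= Z]
((Z/Z))/Z ⇒ ((n/Z))/Z   [Z ::= n]
((n/Z))/Z ⇒ ((n/n))/Z   [Z ::= n]
((n/n))/Z ⇒ ((n/n))/(S)   [Z ::= ( S )]
((n/n))/(S) ⇒ ((n/n))/(Z)   [S ::= Z]
((n/n))/(Z) ⇒ ((n/n))/(n)   [Z ::= n]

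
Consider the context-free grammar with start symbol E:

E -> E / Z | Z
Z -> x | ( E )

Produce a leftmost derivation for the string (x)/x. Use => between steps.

E => E/Z => Z/Z => (E)/Z => (Z)/Z => (x)/Z => (x)/x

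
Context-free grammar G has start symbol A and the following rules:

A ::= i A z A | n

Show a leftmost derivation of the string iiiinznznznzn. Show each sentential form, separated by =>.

A => iAzA => iiAzAzA => iiiAzAzAzA => iiiiAzAzAzAzA => iiiinzAzAzAzA => iiiinznzAzAzA => iiiinznznzAzA => iiiinznznznzA => iiiinznznznzn

A => iAzA   [A ::= i A z A]
iAzA => iiAzAzA   [A ::= i A z A]
iiAzAzA => iiiAzAzAzA   [A ::= i A z A]
iiiAzAzAzA => iiiiAzAzAzAzA   [A ::= i A z A]
iiiiAzAzAzAzA => iiiinzAzAzAzA   [A ::= n]
iiiinzAzAzAzA => iiiinznzAzAzA   [A ::= n]
iiiinznzAzAzA => iiiinznznzAzA   [A ::= n]
iiiinznznzAzA => iiiinznznznzA   [A ::= n]
iiiinznznznzA => iiiinznznznzn   [A ::= n]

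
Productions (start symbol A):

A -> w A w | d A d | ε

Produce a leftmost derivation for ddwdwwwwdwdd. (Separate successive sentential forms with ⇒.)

A ⇒ dAd   [A -> d A d]
dAd ⇒ ddAdd   [A -> d A d]
ddAdd ⇒ ddwAwdd   [A -> w A w]
ddwAwdd ⇒ ddwdAdwdd   [A -> d A d]
ddwdAdwdd ⇒ ddwdwAwdwdd   [A -> w A w]
ddwdwAwdwdd ⇒ ddwdwwAwwdwdd   [A -> w A w]
ddwdwwAwwdwdd ⇒ ddwdwwwwdwdd   [A -> ε]

A ⇒ dAd ⇒ ddAdd ⇒ ddwAwdd ⇒ ddwdAdwdd ⇒ ddwdwAwdwdd ⇒ ddwdwwAwwdwdd ⇒ ddwdwwwwdwdd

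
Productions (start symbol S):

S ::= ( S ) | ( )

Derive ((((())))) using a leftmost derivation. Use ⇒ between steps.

S ⇒ (S) ⇒ ((S)) ⇒ (((S))) ⇒ ((((S)))) ⇒ ((((()))))

S ⇒ (S)   [S ::= ( S )]
(S) ⇒ ((S))   [S ::= ( S )]
((S)) ⇒ (((S)))   [S ::= ( S )]
(((S))) ⇒ ((((S))))   [S ::= ( S )]
((((S)))) ⇒ ((((()))))   [S ::= ( )]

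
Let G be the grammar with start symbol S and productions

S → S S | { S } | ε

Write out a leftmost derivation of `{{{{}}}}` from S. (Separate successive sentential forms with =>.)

S => {S} => {{S}} => {{SS}} => {{{S}S}} => {{{{S}}S}} => {{{{}}S}} => {{{{}}}}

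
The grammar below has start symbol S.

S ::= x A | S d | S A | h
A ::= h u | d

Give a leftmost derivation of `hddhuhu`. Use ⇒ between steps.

S⇒SA⇒SAA⇒SdAA⇒SAdAA⇒hAdAA⇒hddAA⇒hddhuA⇒hddhuhu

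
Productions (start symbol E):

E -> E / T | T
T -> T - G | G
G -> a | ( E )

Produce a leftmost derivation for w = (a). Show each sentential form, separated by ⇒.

E⇒T⇒G⇒(E)⇒(T)⇒(G)⇒(a)

E ⇒ T   [E -> T]
T ⇒ G   [T -> G]
G ⇒ (E)   [G -> ( E )]
(E) ⇒ (T)   [E -> T]
(T) ⇒ (G)   [T -> G]
(G) ⇒ (a)   [G -> a]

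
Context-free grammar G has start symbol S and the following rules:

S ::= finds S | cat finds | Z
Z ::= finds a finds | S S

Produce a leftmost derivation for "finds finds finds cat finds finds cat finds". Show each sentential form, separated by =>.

S => Z => S S => finds S S => finds finds S S => finds finds finds S S => finds finds finds cat finds S => finds finds finds cat finds finds S => finds finds finds cat finds finds cat finds

S => Z   [S ::= Z]
Z => S S   [Z ::= S S]
S S => finds S S   [S ::= finds S]
finds S S => finds finds S S   [S ::= finds S]
finds finds S S => finds finds finds S S   [S ::= finds S]
finds finds finds S S => finds finds finds cat finds S   [S ::= cat finds]
finds finds finds cat finds S => finds finds finds cat finds finds S   [S ::= finds S]
finds finds finds cat finds finds S => finds finds finds cat finds finds cat finds   [S ::= cat finds]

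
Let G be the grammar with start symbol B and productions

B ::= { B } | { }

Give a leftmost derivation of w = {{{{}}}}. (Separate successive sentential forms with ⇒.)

B ⇒ {B}   [B ::= { B }]
{B} ⇒ {{B}}   [B ::= { B }]
{{B}} ⇒ {{{B}}}   [B ::= { B }]
{{{B}}} ⇒ {{{{}}}}   [B ::= { }]

B⇒{B}⇒{{B}}⇒{{{B}}}⇒{{{{}}}}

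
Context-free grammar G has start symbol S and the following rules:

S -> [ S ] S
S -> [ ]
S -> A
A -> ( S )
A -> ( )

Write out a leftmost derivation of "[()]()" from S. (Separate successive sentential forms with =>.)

S => [S]S   [S -> [ S ] S]
[S]S => [A]S   [S -> A]
[A]S => [()]S   [A -> ( )]
[()]S => [()]A   [S -> A]
[()]A => [()]()   [A -> ( )]

S=>[S]S=>[A]S=>[()]S=>[()]A=>[()]()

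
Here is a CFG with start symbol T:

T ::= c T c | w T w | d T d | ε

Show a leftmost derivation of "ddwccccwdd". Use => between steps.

T => dTd => ddTdd => ddwTwdd => ddwcTcwdd => ddwccTccwdd => ddwccccwdd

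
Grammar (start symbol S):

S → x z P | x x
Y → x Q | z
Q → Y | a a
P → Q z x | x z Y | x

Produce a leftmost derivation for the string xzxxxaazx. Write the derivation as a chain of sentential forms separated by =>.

S => xzP   [S → x z P]
xzP => xzQzx   [P → Q z x]
xzQzx => xzYzx   [Q → Y]
xzYzx => xzxQzx   [Y → x Q]
xzxQzx => xzxYzx   [Q → Y]
xzxYzx => xzxxQzx   [Y → x Q]
xzxxQzx => xzxxYzx   [Q → Y]
xzxxYzx => xzxxxQzx   [Y → x Q]
xzxxxQzx => xzxxxaazx   [Q → a a]

S => xzP => xzQzx => xzYzx => xzxQzx => xzxYzx => xzxxQzx => xzxxYzx => xzxxxQzx => xzxxxaazx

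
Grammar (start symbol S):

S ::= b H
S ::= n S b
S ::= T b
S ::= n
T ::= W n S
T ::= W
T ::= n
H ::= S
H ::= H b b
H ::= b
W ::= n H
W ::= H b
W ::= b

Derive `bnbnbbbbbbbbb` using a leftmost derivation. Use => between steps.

S => bH => bHbb => bHbbbb => bHbbbbbb => bSbbbbbb => bnSbbbbbbb => bnbHbbbbbbb => bnbHbbbbbbbbb => bnbSbbbbbbbbb => bnbnbbbbbbbbb

S => bH   [S ::= b H]
bH => bHbb   [H ::= H b b]
bHbb => bHbbbb   [H ::= H b b]
bHbbbb => bHbbbbbb   [H ::= H b b]
bHbbbbbb => bSbbbbbb   [H ::= S]
bSbbbbbb => bnSbbbbbbb   [S ::= n S b]
bnSbbbbbbb => bnbHbbbbbbb   [S ::= b H]
bnbHbbbbbbb => bnbHbbbbbbbbb   [H ::= H b b]
bnbHbbbbbbbbb => bnbSbbbbbbbbb   [H ::= S]
bnbSbbbbbbbbb => bnbnbbbbbbbbb   [S ::= n]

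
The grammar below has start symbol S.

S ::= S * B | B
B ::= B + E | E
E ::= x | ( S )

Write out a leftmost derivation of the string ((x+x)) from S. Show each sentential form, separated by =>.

S => B => E => (S) => (B) => (E) => ((S)) => ((B)) => ((B+E)) => ((E+E)) => ((x+E)) => ((x+x))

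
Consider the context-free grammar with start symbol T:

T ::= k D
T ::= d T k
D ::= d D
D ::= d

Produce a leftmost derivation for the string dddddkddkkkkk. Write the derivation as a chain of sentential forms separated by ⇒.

T ⇒ dTk ⇒ ddTkk ⇒ dddTkkk ⇒ ddddTkkkk ⇒ dddddTkkkkk ⇒ dddddkDkkkkk ⇒ dddddkdDkkkkk ⇒ dddddkddkkkkk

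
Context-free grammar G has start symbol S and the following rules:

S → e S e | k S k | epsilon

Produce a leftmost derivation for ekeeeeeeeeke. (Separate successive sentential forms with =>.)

S => eSe   [S → e S e]
eSe => ekSke   [S → k S k]
ekSke => ekeSeke   [S → e S e]
ekeSeke => ekeeSeeke   [S → e S e]
ekeeSeeke => ekeeeSeeeke   [S → e S e]
ekeeeSeeeke => ekeeeeSeeeeke   [S → e S e]
ekeeeeSeeeeke => ekeeeeeeeeke   [S → epsilon]

S=>eSe=>ekSke=>ekeSeke=>ekeeSeeke=>ekeeeSeeeke=>ekeeeeSeeeeke=>ekeeeeeeeeke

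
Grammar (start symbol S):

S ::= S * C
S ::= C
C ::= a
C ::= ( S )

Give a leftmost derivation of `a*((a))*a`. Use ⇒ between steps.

S ⇒ S*C   [S ::= S * C]
S*C ⇒ S*C*C   [S ::= S * C]
S*C*C ⇒ C*C*C   [S ::= C]
C*C*C ⇒ a*C*C   [C ::= a]
a*C*C ⇒ a*(S)*C   [C ::= ( S )]
a*(S)*C ⇒ a*(C)*C   [S ::= C]
a*(C)*C ⇒ a*((S))*C   [C ::= ( S )]
a*((S))*C ⇒ a*((C))*C   [S ::= C]
a*((C))*C ⇒ a*((a))*C   [C ::= a]
a*((a))*C ⇒ a*((a))*a   [C ::= a]

S ⇒ S*C ⇒ S*C*C ⇒ C*C*C ⇒ a*C*C ⇒ a*(S)*C ⇒ a*(C)*C ⇒ a*((S))*C ⇒ a*((C))*C ⇒ a*((a))*C ⇒ a*((a))*a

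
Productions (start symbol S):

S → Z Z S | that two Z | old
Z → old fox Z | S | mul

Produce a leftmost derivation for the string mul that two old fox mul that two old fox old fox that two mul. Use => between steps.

S => Z Z S => mul Z S => mul S S => mul that two Z S => mul that two old fox Z S => mul that two old fox mul S => mul that two old fox mul that two Z => mul that two old fox mul that two old fox Z => mul that two old fox mul that two old fox old fox Z => mul that two old fox mul that two old fox old fox S => mul that two old fox mul that two old fox old fox that two Z => mul that two old fox mul that two old fox old fox that two mul

S => Z Z S   [S → Z Z S]
Z Z S => mul Z S   [Z → mul]
mul Z S => mul S S   [Z → S]
mul S S => mul that two Z S   [S → that two Z]
mul that two Z S => mul that two old fox Z S   [Z → old fox Z]
mul that two old fox Z S => mul that two old fox mul S   [Z → mul]
mul that two old fox mul S => mul that two old fox mul that two Z   [S → that two Z]
mul that two old fox mul that two Z => mul that two old fox mul that two old fox Z   [Z → old fox Z]
mul that two old fox mul that two old fox Z => mul that two old fox mul that two old fox old fox Z   [Z → old fox Z]
mul that two old fox mul that two old fox old fox Z => mul that two old fox mul that two old fox old fox S   [Z → S]
mul that two old fox mul that two old fox old fox S => mul that two old fox mul that two old fox old fox that two Z   [S → that two Z]
mul that two old fox mul that two old fox old fox that two Z => mul that two old fox mul that two old fox old fox that two mul   [Z → mul]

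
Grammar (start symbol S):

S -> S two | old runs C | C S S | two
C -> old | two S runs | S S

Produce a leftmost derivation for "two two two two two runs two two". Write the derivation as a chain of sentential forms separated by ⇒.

S ⇒ C S S ⇒ two S runs S S ⇒ two C S S runs S S ⇒ two S S S S runs S S ⇒ two two S S S runs S S ⇒ two two two S S runs S S ⇒ two two two two S runs S S ⇒ two two two two two runs S S ⇒ two two two two two runs two S ⇒ two two two two two runs two two

S ⇒ C S S   [S -> C S S]
C S S ⇒ two S runs S S   [C -> two S runs]
two S runs S S ⇒ two C S S runs S S   [S -> C S S]
two C S S runs S S ⇒ two S S S S runs S S   [C -> S S]
two S S S S runs S S ⇒ two two S S S runs S S   [S -> two]
two two S S S runs S S ⇒ two two two S S runs S S   [S -> two]
two two two S S runs S S ⇒ two two two two S runs S S   [S -> two]
two two two two S runs S S ⇒ two two two two two runs S S   [S -> two]
two two two two two runs S S ⇒ two two two two two runs two S   [S -> two]
two two two two two runs two S ⇒ two two two two two runs two two   [S -> two]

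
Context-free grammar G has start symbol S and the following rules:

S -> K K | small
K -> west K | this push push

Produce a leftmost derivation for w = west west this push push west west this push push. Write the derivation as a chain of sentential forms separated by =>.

S => K K => west K K => west west K K => west west this push push K => west west this push push west K => west west this push push west west K => west west this push push west west this push push

S => K K   [S -> K K]
K K => west K K   [K -> west K]
west K K => west west K K   [K -> west K]
west west K K => west west this push push K   [K -> this push push]
west west this push push K => west west this push push west K   [K -> west K]
west west this push push west K => west west this push push west west K   [K -> west K]
west west this push push west west K => west west this push push west west this push push   [K -> this push push]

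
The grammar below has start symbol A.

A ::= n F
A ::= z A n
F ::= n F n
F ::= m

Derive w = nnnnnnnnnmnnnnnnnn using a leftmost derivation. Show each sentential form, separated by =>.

A => nF => nnFn => nnnFnn => nnnnFnnn => nnnnnFnnnn => nnnnnnFnnnnn => nnnnnnnFnnnnnn => nnnnnnnnFnnnnnnn => nnnnnnnnnFnnnnnnnn => nnnnnnnnnmnnnnnnnn

A => nF   [A ::= n F]
nF => nnFn   [F ::= n F n]
nnFn => nnnFnn   [F ::= n F n]
nnnFnn => nnnnFnnn   [F ::= n F n]
nnnnFnnn => nnnnnFnnnn   [F ::= n F n]
nnnnnFnnnn => nnnnnnFnnnnn   [F ::= n F n]
nnnnnnFnnnnn => nnnnnnnFnnnnnn   [F ::= n F n]
nnnnnnnFnnnnnn => nnnnnnnnFnnnnnnn   [F ::= n F n]
nnnnnnnnFnnnnnnn => nnnnnnnnnFnnnnnnnn   [F ::= n F n]
nnnnnnnnnFnnnnnnnn => nnnnnnnnnmnnnnnnnn   [F ::= m]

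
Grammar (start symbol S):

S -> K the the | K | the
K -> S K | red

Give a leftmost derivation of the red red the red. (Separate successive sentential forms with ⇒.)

S ⇒ K ⇒ S K ⇒ K K ⇒ S K K ⇒ the K K ⇒ the S K K ⇒ the K K K ⇒ the red K K ⇒ the red red K ⇒ the red red S K ⇒ the red red the K ⇒ the red red the red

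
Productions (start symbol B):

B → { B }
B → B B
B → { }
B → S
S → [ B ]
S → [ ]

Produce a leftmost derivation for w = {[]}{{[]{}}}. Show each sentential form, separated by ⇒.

B ⇒ BB   [B → B B]
BB ⇒ {B}B   [B → { B }]
{B}B ⇒ {S}B   [B → S]
{S}B ⇒ {[]}B   [S → [ ]]
{[]}B ⇒ {[]}{B}   [B → { B }]
{[]}{B} ⇒ {[]}{{B}}   [B → { B }]
{[]}{{B}} ⇒ {[]}{{BB}}   [B → B B]
{[]}{{BB}} ⇒ {[]}{{SB}}   [B → S]
{[]}{{SB}} ⇒ {[]}{{[]B}}   [S → [ ]]
{[]}{{[]B}} ⇒ {[]}{{[]{}}}   [B → { }]

B ⇒ BB ⇒ {B}B ⇒ {S}B ⇒ {[]}B ⇒ {[]}{B} ⇒ {[]}{{B}} ⇒ {[]}{{BB}} ⇒ {[]}{{SB}} ⇒ {[]}{{[]B}} ⇒ {[]}{{[]{}}}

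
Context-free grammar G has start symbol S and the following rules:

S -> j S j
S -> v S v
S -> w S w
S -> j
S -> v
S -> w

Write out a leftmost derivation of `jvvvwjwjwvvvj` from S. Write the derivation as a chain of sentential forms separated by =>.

S => jSj   [S -> j S j]
jSj => jvSvj   [S -> v S v]
jvSvj => jvvSvvj   [S -> v S v]
jvvSvvj => jvvvSvvvj   [S -> v S v]
jvvvSvvvj => jvvvwSwvvvj   [S -> w S w]
jvvvwSwvvvj => jvvvwjSjwvvvj   [S -> j S j]
jvvvwjSjwvvvj => jvvvwjwjwvvvj   [S -> w]

S => jSj => jvSvj => jvvSvvj => jvvvSvvvj => jvvvwSwvvvj => jvvvwjSjwvvvj => jvvvwjwjwvvvj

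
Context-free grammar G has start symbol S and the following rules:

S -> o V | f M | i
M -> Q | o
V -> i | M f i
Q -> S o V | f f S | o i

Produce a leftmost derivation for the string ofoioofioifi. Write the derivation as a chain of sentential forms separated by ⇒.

S ⇒ oV   [S -> o V]
oV ⇒ oMfi   [V -> M f i]
oMfi ⇒ oQfi   [M -> Q]
oQfi ⇒ oSoVfi   [Q -> S o V]
oSoVfi ⇒ ofMoVfi   [S -> f M]
ofMoVfi ⇒ ofQoVfi   [M -> Q]
ofQoVfi ⇒ ofSoVoVfi   [Q -> S o V]
ofSoVoVfi ⇒ ofoVoVoVfi   [S -> o V]
ofoVoVoVfi ⇒ ofoioVoVfi   [V -> i]
ofoioVoVfi ⇒ ofoioMfioVfi   [V -> M f i]
ofoioMfioVfi ⇒ ofoioofioVfi   [M -> o]
ofoioofioVfi ⇒ ofoioofioifi   [V -> i]

S ⇒ oV ⇒ oMfi ⇒ oQfi ⇒ oSoVfi ⇒ ofMoVfi ⇒ ofQoVfi ⇒ ofSoVoVfi ⇒ ofoVoVoVfi ⇒ ofoioVoVfi ⇒ ofoioMfioVfi ⇒ ofoioofioVfi ⇒ ofoioofioifi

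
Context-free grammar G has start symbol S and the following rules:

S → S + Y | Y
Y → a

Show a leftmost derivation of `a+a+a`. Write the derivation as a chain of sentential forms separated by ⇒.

S ⇒ S+Y   [S → S + Y]
S+Y ⇒ S+Y+Y   [S → S + Y]
S+Y+Y ⇒ Y+Y+Y   [S → Y]
Y+Y+Y ⇒ a+Y+Y   [Y → a]
a+Y+Y ⇒ a+a+Y   [Y → a]
a+a+Y ⇒ a+a+a   [Y → a]

S ⇒ S+Y ⇒ S+Y+Y ⇒ Y+Y+Y ⇒ a+Y+Y ⇒ a+a+Y ⇒ a+a+a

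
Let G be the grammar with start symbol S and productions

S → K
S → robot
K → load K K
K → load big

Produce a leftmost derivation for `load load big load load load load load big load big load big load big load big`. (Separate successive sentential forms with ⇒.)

S ⇒ K   [S → K]
K ⇒ load K K   [K → load K K]
load K K ⇒ load load big K   [K → load big]
load load big K ⇒ load load big load K K   [K → load K K]
load load big load K K ⇒ load load big load load K K K   [K → load K K]
load load big load load K K K ⇒ load load big load load load K K K K   [K → load K K]
load load big load load load K K K K ⇒ load load big load load load load K K K K K   [K → load K K]
load load big load load load load K K K K K ⇒ load load big load load load load load big K K K K   [K → load big]
load load big load load load load load big K K K K ⇒ load load big load load load load load big load big K K K   [K → load big]
load load big load load load load load big load big K K K ⇒ load load big load load load load load big load big load big K K   [K → load big]
load load big load load load load load big load big load big K K ⇒ load load big load load load load load big load big load big load big K   [K → load big]
load load big load load load load load big load big load big load big K ⇒ load load big load load load load load big load big load big load big load big   [K → load big]

S ⇒ K ⇒ load K K ⇒ load load big K ⇒ load load big load K K ⇒ load load big load load K K K ⇒ load load big load load load K K K K ⇒ load load big load load load load K K K K K ⇒ load load big load load load load load big K K K K ⇒ load load big load load load load load big load big K K K ⇒ load load big load load load load load big load big load big K K ⇒ load load big load load load load load big load big load big load big K ⇒ load load big load load load load load big load big load big load big load big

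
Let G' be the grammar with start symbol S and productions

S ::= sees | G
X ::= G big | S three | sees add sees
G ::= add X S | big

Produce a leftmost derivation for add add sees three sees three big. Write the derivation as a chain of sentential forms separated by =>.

S => G => add X S => add S three S => add G three S => add add X S three S => add add S three S three S => add add sees three S three S => add add sees three sees three S => add add sees three sees three G => add add sees three sees three big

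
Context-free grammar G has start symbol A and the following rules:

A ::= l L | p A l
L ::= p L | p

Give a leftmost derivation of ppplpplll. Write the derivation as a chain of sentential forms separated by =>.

A => pAl => ppAll => pppAlll => ppplLlll => ppplpLlll => ppplpplll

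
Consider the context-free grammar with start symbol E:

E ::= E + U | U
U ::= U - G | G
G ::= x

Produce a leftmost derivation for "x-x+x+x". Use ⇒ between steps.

E ⇒ E+U ⇒ E+U+U ⇒ U+U+U ⇒ U-G+U+U ⇒ G-G+U+U ⇒ x-G+U+U ⇒ x-x+U+U ⇒ x-x+G+U ⇒ x-x+x+U ⇒ x-x+x+G ⇒ x-x+x+x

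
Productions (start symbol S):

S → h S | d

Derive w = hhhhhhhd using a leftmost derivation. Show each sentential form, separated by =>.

S => hS   [S → h S]
hS => hhS   [S → h S]
hhS => hhhS   [S → h S]
hhhS => hhhhS   [S → h S]
hhhhS => hhhhhS   [S → h S]
hhhhhS => hhhhhhS   [S → h S]
hhhhhhS => hhhhhhhS   [S → h S]
hhhhhhhS => hhhhhhhd   [S → d]

S => hS => hhS => hhhS => hhhhS => hhhhhS => hhhhhhS => hhhhhhhS => hhhhhhhd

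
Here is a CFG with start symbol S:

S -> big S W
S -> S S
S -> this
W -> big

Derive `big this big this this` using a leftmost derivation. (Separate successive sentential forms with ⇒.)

S ⇒ S S   [S -> S S]
S S ⇒ S S S   [S -> S S]
S S S ⇒ big S W S S   [S -> big S W]
big S W S S ⇒ big this W S S   [S -> this]
big this W S S ⇒ big this big S S   [W -> big]
big this big S S ⇒ big this big this S   [S -> this]
big this big this S ⇒ big this big this this   [S -> this]

S ⇒ S S ⇒ S S S ⇒ big S W S S ⇒ big this W S S ⇒ big this big S S ⇒ big this big this S ⇒ big this big this this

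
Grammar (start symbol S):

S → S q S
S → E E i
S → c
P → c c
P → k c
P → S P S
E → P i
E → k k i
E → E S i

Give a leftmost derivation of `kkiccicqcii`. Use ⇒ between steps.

S ⇒ EEi   [S → E E i]
EEi ⇒ kkiEi   [E → k k i]
kkiEi ⇒ kkiESii   [E → E S i]
kkiESii ⇒ kkiPiSii   [E → P i]
kkiPiSii ⇒ kkicciSii   [P → c c]
kkicciSii ⇒ kkicciSqSii   [S → S q S]
kkicciSqSii ⇒ kkiccicqSii   [S → c]
kkiccicqSii ⇒ kkiccicqcii   [S → c]

S ⇒ EEi ⇒ kkiEi ⇒ kkiESii ⇒ kkiPiSii ⇒ kkicciSii ⇒ kkicciSqSii ⇒ kkiccicqSii ⇒ kkiccicqcii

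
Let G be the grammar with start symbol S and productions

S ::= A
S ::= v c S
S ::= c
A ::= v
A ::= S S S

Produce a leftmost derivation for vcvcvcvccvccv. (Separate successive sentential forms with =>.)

S => vcS   [S ::= v c S]
vcS => vcvcS   [S ::= v c S]
vcvcS => vcvcvcS   [S ::= v c S]
vcvcvcS => vcvcvcvcS   [S ::= v c S]
vcvcvcvcS => vcvcvcvcA   [S ::= A]
vcvcvcvcA => vcvcvcvcSSS   [A ::= S S S]
vcvcvcvcSSS => vcvcvcvccSS   [S ::= c]
vcvcvcvccSS => vcvcvcvccvcSS   [S ::= v c S]
vcvcvcvccvcSS => vcvcvcvccvccS   [S ::= c]
vcvcvcvccvccS => vcvcvcvccvccA   [S ::= A]
vcvcvcvccvccA => vcvcvcvccvccv   [A ::= v]

S => vcS => vcvcS => vcvcvcS => vcvcvcvcS => vcvcvcvcA => vcvcvcvcSSS => vcvcvcvccSS => vcvcvcvccvcSS => vcvcvcvccvccS => vcvcvcvccvccA => vcvcvcvccvccv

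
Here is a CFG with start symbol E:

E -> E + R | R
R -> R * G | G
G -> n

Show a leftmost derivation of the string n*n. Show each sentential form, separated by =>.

E => R => R*G => G*G => n*G => n*n

E => R   [E -> R]
R => R*G   [R -> R * G]
R*G => G*G   [R -> G]
G*G => n*G   [G -> n]
n*G => n*n   [G -> n]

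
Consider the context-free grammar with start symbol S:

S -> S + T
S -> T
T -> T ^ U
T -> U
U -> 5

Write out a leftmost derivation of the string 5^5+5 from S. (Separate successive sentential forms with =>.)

S => S+T => T+T => T^U+T => U^U+T => 5^U+T => 5^5+T => 5^5+U => 5^5+5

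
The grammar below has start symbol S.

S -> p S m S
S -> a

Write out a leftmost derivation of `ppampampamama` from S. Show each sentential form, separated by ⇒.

S ⇒ pSmS   [S -> p S m S]
pSmS ⇒ ppSmSmS   [S -> p S m S]
ppSmSmS ⇒ ppamSmS   [S -> a]
ppamSmS ⇒ ppampSmSmS   [S -> p S m S]
ppampSmSmS ⇒ ppampamSmS   [S -> a]
ppampamSmS ⇒ ppampampSmSmS   [S -> p S m S]
ppampampSmSmS ⇒ ppampampamSmS   [S -> a]
ppampampamSmS ⇒ ppampampamamS   [S -> a]
ppampampamamS ⇒ ppampampamama   [S -> a]

S⇒pSmS⇒ppSmSmS⇒ppamSmS⇒ppampSmSmS⇒ppampamSmS⇒ppampampSmSmS⇒ppampampamSmS⇒ppampampamamS⇒ppampampamama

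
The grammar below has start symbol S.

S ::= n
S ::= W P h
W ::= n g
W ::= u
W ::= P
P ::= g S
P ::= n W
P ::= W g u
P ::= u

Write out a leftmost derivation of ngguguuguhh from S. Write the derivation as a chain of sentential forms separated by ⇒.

S ⇒ WPh ⇒ PPh ⇒ WguPh ⇒ ngguPh ⇒ nggugSh ⇒ nggugWPhh ⇒ ngguguPhh ⇒ ngguguWguhh ⇒ ngguguuguhh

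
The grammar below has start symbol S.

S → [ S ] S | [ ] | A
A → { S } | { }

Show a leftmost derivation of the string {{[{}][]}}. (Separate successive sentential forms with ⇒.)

S⇒A⇒{S}⇒{A}⇒{{S}}⇒{{[S]S}}⇒{{[A]S}}⇒{{[{}]S}}⇒{{[{}][]}}

S ⇒ A   [S → A]
A ⇒ {S}   [A → { S }]
{S} ⇒ {A}   [S → A]
{A} ⇒ {{S}}   [A → { S }]
{{S}} ⇒ {{[S]S}}   [S → [ S ] S]
{{[S]S}} ⇒ {{[A]S}}   [S → A]
{{[A]S}} ⇒ {{[{}]S}}   [A → { }]
{{[{}]S}} ⇒ {{[{}][]}}   [S → [ ]]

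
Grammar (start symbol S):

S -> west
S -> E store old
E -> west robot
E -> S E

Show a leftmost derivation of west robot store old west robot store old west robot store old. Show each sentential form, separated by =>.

S => E store old => S E store old => E store old E store old => S E store old E store old => E store old E store old E store old => west robot store old E store old E store old => west robot store old west robot store old E store old => west robot store old west robot store old west robot store old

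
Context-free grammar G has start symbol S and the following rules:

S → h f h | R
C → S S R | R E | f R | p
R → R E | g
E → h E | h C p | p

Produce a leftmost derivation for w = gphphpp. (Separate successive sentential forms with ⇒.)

S ⇒ R ⇒ RE ⇒ REE ⇒ REEE ⇒ gEEE ⇒ gpEE ⇒ gphEE ⇒ gphpE ⇒ gphphCp ⇒ gphphpp

S ⇒ R   [S → R]
R ⇒ RE   [R → R E]
RE ⇒ REE   [R → R E]
REE ⇒ REEE   [R → R E]
REEE ⇒ gEEE   [R → g]
gEEE ⇒ gpEE   [E → p]
gpEE ⇒ gphEE   [E → h E]
gphEE ⇒ gphpE   [E → p]
gphpE ⇒ gphphCp   [E → h C p]
gphphCp ⇒ gphphpp   [C → p]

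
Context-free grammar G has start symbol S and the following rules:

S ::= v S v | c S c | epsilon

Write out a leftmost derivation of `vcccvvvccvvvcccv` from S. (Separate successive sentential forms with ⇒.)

S⇒vSv⇒vcScv⇒vccSccv⇒vcccScccv⇒vcccvSvcccv⇒vcccvvSvvcccv⇒vcccvvvSvvvcccv⇒vcccvvvcScvvvcccv⇒vcccvvvccvvvcccv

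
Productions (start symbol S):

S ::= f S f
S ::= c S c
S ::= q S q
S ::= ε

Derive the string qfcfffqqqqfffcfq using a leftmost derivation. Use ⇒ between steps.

S ⇒ qSq   [S ::= q S q]
qSq ⇒ qfSfq   [S ::= f S f]
qfSfq ⇒ qfcScfq   [S ::= c S c]
qfcScfq ⇒ qfcfSfcfq   [S ::= f S f]
qfcfSfcfq ⇒ qfcffSffcfq   [S ::= f S f]
qfcffSffcfq ⇒ qfcfffSfffcfq   [S ::= f S f]
qfcfffSfffcfq ⇒ qfcfffqSqfffcfq   [S ::= q S q]
qfcfffqSqfffcfq ⇒ qfcfffqqSqqfffcfq   [S ::= q S q]
qfcfffqqSqqfffcfq ⇒ qfcfffqqqqfffcfq   [S ::= ε]

S ⇒ qSq ⇒ qfSfq ⇒ qfcScfq ⇒ qfcfSfcfq ⇒ qfcffSffcfq ⇒ qfcfffSfffcfq ⇒ qfcfffqSqfffcfq ⇒ qfcfffqqSqqfffcfq ⇒ qfcfffqqqqfffcfq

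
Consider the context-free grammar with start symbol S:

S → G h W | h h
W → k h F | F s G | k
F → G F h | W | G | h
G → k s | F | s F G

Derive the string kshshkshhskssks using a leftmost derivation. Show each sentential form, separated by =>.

S => GhW => kshW => kshFsG => kshWsG => kshFsGsG => kshGFhsGsG => kshsFGFhsGsG => kshshGFhsGsG => kshshksFhsGsG => kshshkshhsGsG => kshshkshhskssG => kshshkshhskssks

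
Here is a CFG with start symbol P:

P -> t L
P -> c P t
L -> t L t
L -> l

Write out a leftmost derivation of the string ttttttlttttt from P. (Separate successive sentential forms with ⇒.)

P ⇒ tL ⇒ ttLt ⇒ tttLtt ⇒ ttttLttt ⇒ tttttLtttt ⇒ ttttttLttttt ⇒ ttttttlttttt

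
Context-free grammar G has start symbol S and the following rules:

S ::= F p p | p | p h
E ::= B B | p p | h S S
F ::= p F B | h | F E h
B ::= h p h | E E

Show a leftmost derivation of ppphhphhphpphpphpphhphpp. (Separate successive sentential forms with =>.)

S=>Fpp=>pFBpp=>pFEhBpp=>pFEhEhBpp=>pFEhEhEhBpp=>ppFBEhEhEhBpp=>pppFBBEhEhEhBpp=>ppphBBEhEhEhBpp=>ppphhphBEhEhEhBpp=>ppphhphhphEhEhEhBpp=>ppphhphhphpphEhEhBpp=>ppphhphhphpphpphEhBpp=>ppphhphhphpphpphpphBpp=>ppphhphhphpphpphpphhphpp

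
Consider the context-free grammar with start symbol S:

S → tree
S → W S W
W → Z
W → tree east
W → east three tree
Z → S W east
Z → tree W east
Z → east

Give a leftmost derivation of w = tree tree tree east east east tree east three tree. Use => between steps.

S => W S W => Z S W => tree W east S W => tree Z east S W => tree S W east east S W => tree tree W east east S W => tree tree tree east east east S W => tree tree tree east east east tree W => tree tree tree east east east tree east three tree

S => W S W   [S → W S W]
W S W => Z S W   [W → Z]
Z S W => tree W east S W   [Z → tree W east]
tree W east S W => tree Z east S W   [W → Z]
tree Z east S W => tree S W east east S W   [Z → S W east]
tree S W east east S W => tree tree W east east S W   [S → tree]
tree tree W east east S W => tree tree tree east east east S W   [W → tree east]
tree tree tree east east east S W => tree tree tree east east east tree W   [S → tree]
tree tree tree east east east tree W => tree tree tree east east east tree east three tree   [W → east three tree]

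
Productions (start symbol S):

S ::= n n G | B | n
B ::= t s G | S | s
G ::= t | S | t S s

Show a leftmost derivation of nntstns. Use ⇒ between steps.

S⇒nnG⇒nnS⇒nnB⇒nntsG⇒nntstSs⇒nntstns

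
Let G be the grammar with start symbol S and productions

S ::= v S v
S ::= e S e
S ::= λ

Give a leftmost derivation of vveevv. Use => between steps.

S => vSv => vvSvv => vveSevv => vveevv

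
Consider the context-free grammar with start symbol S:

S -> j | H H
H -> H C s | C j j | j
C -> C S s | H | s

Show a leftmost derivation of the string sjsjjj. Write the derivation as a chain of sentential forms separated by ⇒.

S ⇒ HH ⇒ CjjH ⇒ CSsjjH ⇒ sSsjjH ⇒ sjsjjH ⇒ sjsjjj

S ⇒ HH   [S -> H H]
HH ⇒ CjjH   [H -> C j j]
CjjH ⇒ CSsjjH   [C -> C S s]
CSsjjH ⇒ sSsjjH   [C -> s]
sSsjjH ⇒ sjsjjH   [S -> j]
sjsjjH ⇒ sjsjjj   [H -> j]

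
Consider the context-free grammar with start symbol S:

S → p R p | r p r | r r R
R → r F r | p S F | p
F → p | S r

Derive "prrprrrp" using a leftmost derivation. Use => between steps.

S => pRp => prFrp => prSrrp => prrprrrp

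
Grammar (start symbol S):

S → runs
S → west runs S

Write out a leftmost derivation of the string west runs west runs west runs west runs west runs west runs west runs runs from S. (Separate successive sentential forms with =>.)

S => west runs S   [S → west runs S]
west runs S => west runs west runs S   [S → west runs S]
west runs west runs S => west runs west runs west runs S   [S → west runs S]
west runs west runs west runs S => west runs west runs west runs west runs S   [S → west runs S]
west runs west runs west runs west runs S => west runs west runs west runs west runs west runs S   [S → west runs S]
west runs west runs west runs west runs west runs S => west runs west runs west runs west runs west runs west runs S   [S → west runs S]
west runs west runs west runs west runs west runs west runs S => west runs west runs west runs west runs west runs west runs west runs S   [S → west runs S]
west runs west runs west runs west runs west runs west runs west runs S => west runs west runs west runs west runs west runs west runs west runs runs   [S → runs]

S => west runs S => west runs west runs S => west runs west runs west runs S => west runs west runs west runs west runs S => west runs west runs west runs west runs west runs S => west runs west runs west runs west runs west runs west runs S => west runs west runs west runs west runs west runs west runs west runs S => west runs west runs west runs west runs west runs west runs west runs runs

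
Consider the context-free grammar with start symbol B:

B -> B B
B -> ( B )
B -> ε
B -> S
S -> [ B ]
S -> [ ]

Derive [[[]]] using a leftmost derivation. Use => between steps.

B => S   [B -> S]
S => [B]   [S -> [ B ]]
[B] => [S]   [B -> S]
[S] => [[B]]   [S -> [ B ]]
[[B]] => [[S]]   [B -> S]
[[S]] => [[[]]]   [S -> [ ]]

B => S => [B] => [S] => [[B]] => [[S]] => [[[]]]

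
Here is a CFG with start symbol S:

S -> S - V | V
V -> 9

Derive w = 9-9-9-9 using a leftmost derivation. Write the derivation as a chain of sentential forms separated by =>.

S=>S-V=>S-V-V=>S-V-V-V=>V-V-V-V=>9-V-V-V=>9-9-V-V=>9-9-9-V=>9-9-9-9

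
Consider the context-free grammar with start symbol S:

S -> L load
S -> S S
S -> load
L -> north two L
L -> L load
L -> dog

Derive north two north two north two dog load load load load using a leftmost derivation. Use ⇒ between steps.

S ⇒ L load ⇒ north two L load ⇒ north two L load load ⇒ north two L load load load ⇒ north two L load load load load ⇒ north two north two L load load load load ⇒ north two north two north two L load load load load ⇒ north two north two north two dog load load load load

S ⇒ L load   [S -> L load]
L load ⇒ north two L load   [L -> north two L]
north two L load ⇒ north two L load load   [L -> L load]
north two L load load ⇒ north two L load load load   [L -> L load]
north two L load load load ⇒ north two L load load load load   [L -> L load]
north two L load load load load ⇒ north two north two L load load load load   [L -> north two L]
north two north two L load load load load ⇒ north two north two north two L load load load load   [L -> north two L]
north two north two north two L load load load load ⇒ north two north two north two dog load load load load   [L -> dog]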